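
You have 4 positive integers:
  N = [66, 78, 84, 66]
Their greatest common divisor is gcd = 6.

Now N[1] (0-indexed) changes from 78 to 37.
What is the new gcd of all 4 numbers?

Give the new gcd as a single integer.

Numbers: [66, 78, 84, 66], gcd = 6
Change: index 1, 78 -> 37
gcd of the OTHER numbers (without index 1): gcd([66, 84, 66]) = 6
New gcd = gcd(g_others, new_val) = gcd(6, 37) = 1

Answer: 1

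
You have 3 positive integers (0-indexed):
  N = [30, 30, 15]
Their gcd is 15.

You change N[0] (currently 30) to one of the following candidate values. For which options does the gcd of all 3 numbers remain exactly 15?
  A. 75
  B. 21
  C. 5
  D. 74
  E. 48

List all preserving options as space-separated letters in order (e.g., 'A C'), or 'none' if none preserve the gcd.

Answer: A

Derivation:
Old gcd = 15; gcd of others (without N[0]) = 15
New gcd for candidate v: gcd(15, v). Preserves old gcd iff gcd(15, v) = 15.
  Option A: v=75, gcd(15,75)=15 -> preserves
  Option B: v=21, gcd(15,21)=3 -> changes
  Option C: v=5, gcd(15,5)=5 -> changes
  Option D: v=74, gcd(15,74)=1 -> changes
  Option E: v=48, gcd(15,48)=3 -> changes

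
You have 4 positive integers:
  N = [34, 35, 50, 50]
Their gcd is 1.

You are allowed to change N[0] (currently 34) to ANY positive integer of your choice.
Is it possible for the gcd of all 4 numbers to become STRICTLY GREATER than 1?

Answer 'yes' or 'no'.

Current gcd = 1
gcd of all OTHER numbers (without N[0]=34): gcd([35, 50, 50]) = 5
The new gcd after any change is gcd(5, new_value).
This can be at most 5.
Since 5 > old gcd 1, the gcd CAN increase (e.g., set N[0] = 5).

Answer: yes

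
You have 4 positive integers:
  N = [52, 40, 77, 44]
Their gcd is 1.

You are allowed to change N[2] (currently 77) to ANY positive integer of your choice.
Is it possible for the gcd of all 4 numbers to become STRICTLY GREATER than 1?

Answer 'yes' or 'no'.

Answer: yes

Derivation:
Current gcd = 1
gcd of all OTHER numbers (without N[2]=77): gcd([52, 40, 44]) = 4
The new gcd after any change is gcd(4, new_value).
This can be at most 4.
Since 4 > old gcd 1, the gcd CAN increase (e.g., set N[2] = 4).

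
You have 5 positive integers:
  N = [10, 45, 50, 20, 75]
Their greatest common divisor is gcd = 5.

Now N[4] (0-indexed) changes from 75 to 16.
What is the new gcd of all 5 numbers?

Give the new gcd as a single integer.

Answer: 1

Derivation:
Numbers: [10, 45, 50, 20, 75], gcd = 5
Change: index 4, 75 -> 16
gcd of the OTHER numbers (without index 4): gcd([10, 45, 50, 20]) = 5
New gcd = gcd(g_others, new_val) = gcd(5, 16) = 1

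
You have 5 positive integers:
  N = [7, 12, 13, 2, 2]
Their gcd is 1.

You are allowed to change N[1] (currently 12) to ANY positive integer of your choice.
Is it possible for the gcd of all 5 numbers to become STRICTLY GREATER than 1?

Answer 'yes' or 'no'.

Current gcd = 1
gcd of all OTHER numbers (without N[1]=12): gcd([7, 13, 2, 2]) = 1
The new gcd after any change is gcd(1, new_value).
This can be at most 1.
Since 1 = old gcd 1, the gcd can only stay the same or decrease.

Answer: no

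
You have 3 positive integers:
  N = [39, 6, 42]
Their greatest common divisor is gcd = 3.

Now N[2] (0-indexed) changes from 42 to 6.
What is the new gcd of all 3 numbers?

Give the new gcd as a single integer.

Answer: 3

Derivation:
Numbers: [39, 6, 42], gcd = 3
Change: index 2, 42 -> 6
gcd of the OTHER numbers (without index 2): gcd([39, 6]) = 3
New gcd = gcd(g_others, new_val) = gcd(3, 6) = 3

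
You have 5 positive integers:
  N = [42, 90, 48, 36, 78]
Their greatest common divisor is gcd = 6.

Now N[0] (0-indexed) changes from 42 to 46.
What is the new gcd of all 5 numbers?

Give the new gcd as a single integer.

Answer: 2

Derivation:
Numbers: [42, 90, 48, 36, 78], gcd = 6
Change: index 0, 42 -> 46
gcd of the OTHER numbers (without index 0): gcd([90, 48, 36, 78]) = 6
New gcd = gcd(g_others, new_val) = gcd(6, 46) = 2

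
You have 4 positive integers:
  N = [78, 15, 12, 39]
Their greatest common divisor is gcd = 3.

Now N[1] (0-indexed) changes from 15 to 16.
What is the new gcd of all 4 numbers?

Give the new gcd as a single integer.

Numbers: [78, 15, 12, 39], gcd = 3
Change: index 1, 15 -> 16
gcd of the OTHER numbers (without index 1): gcd([78, 12, 39]) = 3
New gcd = gcd(g_others, new_val) = gcd(3, 16) = 1

Answer: 1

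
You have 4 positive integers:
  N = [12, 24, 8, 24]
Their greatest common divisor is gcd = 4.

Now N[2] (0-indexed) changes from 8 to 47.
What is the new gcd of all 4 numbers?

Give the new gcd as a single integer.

Answer: 1

Derivation:
Numbers: [12, 24, 8, 24], gcd = 4
Change: index 2, 8 -> 47
gcd of the OTHER numbers (without index 2): gcd([12, 24, 24]) = 12
New gcd = gcd(g_others, new_val) = gcd(12, 47) = 1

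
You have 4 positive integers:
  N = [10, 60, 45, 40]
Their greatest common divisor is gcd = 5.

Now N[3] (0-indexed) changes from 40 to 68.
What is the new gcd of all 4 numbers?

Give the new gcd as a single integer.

Numbers: [10, 60, 45, 40], gcd = 5
Change: index 3, 40 -> 68
gcd of the OTHER numbers (without index 3): gcd([10, 60, 45]) = 5
New gcd = gcd(g_others, new_val) = gcd(5, 68) = 1

Answer: 1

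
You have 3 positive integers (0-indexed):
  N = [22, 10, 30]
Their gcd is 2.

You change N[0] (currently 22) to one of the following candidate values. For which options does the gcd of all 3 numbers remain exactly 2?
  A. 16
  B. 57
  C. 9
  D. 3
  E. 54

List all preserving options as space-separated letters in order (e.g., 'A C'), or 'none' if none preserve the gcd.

Old gcd = 2; gcd of others (without N[0]) = 10
New gcd for candidate v: gcd(10, v). Preserves old gcd iff gcd(10, v) = 2.
  Option A: v=16, gcd(10,16)=2 -> preserves
  Option B: v=57, gcd(10,57)=1 -> changes
  Option C: v=9, gcd(10,9)=1 -> changes
  Option D: v=3, gcd(10,3)=1 -> changes
  Option E: v=54, gcd(10,54)=2 -> preserves

Answer: A E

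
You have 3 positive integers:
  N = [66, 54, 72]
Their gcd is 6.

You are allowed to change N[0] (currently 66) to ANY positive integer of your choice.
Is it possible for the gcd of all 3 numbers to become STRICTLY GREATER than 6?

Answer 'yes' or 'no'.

Current gcd = 6
gcd of all OTHER numbers (without N[0]=66): gcd([54, 72]) = 18
The new gcd after any change is gcd(18, new_value).
This can be at most 18.
Since 18 > old gcd 6, the gcd CAN increase (e.g., set N[0] = 18).

Answer: yes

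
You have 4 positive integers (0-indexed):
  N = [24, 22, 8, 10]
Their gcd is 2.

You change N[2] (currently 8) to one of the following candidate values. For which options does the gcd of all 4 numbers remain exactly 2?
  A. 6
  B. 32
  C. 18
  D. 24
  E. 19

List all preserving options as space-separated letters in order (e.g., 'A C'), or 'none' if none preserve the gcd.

Answer: A B C D

Derivation:
Old gcd = 2; gcd of others (without N[2]) = 2
New gcd for candidate v: gcd(2, v). Preserves old gcd iff gcd(2, v) = 2.
  Option A: v=6, gcd(2,6)=2 -> preserves
  Option B: v=32, gcd(2,32)=2 -> preserves
  Option C: v=18, gcd(2,18)=2 -> preserves
  Option D: v=24, gcd(2,24)=2 -> preserves
  Option E: v=19, gcd(2,19)=1 -> changes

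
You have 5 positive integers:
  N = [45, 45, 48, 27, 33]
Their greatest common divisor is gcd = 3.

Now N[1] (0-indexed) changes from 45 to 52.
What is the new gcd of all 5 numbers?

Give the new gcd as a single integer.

Numbers: [45, 45, 48, 27, 33], gcd = 3
Change: index 1, 45 -> 52
gcd of the OTHER numbers (without index 1): gcd([45, 48, 27, 33]) = 3
New gcd = gcd(g_others, new_val) = gcd(3, 52) = 1

Answer: 1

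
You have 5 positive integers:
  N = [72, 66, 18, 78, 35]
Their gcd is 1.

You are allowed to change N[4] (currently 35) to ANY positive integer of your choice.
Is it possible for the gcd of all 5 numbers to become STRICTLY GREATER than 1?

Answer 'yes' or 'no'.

Current gcd = 1
gcd of all OTHER numbers (without N[4]=35): gcd([72, 66, 18, 78]) = 6
The new gcd after any change is gcd(6, new_value).
This can be at most 6.
Since 6 > old gcd 1, the gcd CAN increase (e.g., set N[4] = 6).

Answer: yes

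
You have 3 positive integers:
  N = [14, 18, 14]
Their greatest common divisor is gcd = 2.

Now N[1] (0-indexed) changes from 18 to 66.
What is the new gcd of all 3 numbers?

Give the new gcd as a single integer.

Numbers: [14, 18, 14], gcd = 2
Change: index 1, 18 -> 66
gcd of the OTHER numbers (without index 1): gcd([14, 14]) = 14
New gcd = gcd(g_others, new_val) = gcd(14, 66) = 2

Answer: 2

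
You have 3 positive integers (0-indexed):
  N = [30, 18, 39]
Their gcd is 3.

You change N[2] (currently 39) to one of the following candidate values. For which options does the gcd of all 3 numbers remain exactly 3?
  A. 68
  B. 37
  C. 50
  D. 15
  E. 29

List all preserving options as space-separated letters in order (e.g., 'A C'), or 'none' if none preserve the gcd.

Old gcd = 3; gcd of others (without N[2]) = 6
New gcd for candidate v: gcd(6, v). Preserves old gcd iff gcd(6, v) = 3.
  Option A: v=68, gcd(6,68)=2 -> changes
  Option B: v=37, gcd(6,37)=1 -> changes
  Option C: v=50, gcd(6,50)=2 -> changes
  Option D: v=15, gcd(6,15)=3 -> preserves
  Option E: v=29, gcd(6,29)=1 -> changes

Answer: D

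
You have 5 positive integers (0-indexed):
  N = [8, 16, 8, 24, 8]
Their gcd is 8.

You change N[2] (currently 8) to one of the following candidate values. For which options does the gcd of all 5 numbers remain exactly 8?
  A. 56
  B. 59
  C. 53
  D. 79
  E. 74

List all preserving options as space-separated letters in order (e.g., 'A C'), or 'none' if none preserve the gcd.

Old gcd = 8; gcd of others (without N[2]) = 8
New gcd for candidate v: gcd(8, v). Preserves old gcd iff gcd(8, v) = 8.
  Option A: v=56, gcd(8,56)=8 -> preserves
  Option B: v=59, gcd(8,59)=1 -> changes
  Option C: v=53, gcd(8,53)=1 -> changes
  Option D: v=79, gcd(8,79)=1 -> changes
  Option E: v=74, gcd(8,74)=2 -> changes

Answer: A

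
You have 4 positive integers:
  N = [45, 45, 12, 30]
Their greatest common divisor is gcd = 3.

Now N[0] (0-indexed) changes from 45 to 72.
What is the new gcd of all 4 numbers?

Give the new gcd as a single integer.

Answer: 3

Derivation:
Numbers: [45, 45, 12, 30], gcd = 3
Change: index 0, 45 -> 72
gcd of the OTHER numbers (without index 0): gcd([45, 12, 30]) = 3
New gcd = gcd(g_others, new_val) = gcd(3, 72) = 3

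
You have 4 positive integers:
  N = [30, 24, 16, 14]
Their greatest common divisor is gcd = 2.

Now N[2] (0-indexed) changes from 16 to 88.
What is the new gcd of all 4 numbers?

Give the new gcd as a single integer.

Numbers: [30, 24, 16, 14], gcd = 2
Change: index 2, 16 -> 88
gcd of the OTHER numbers (without index 2): gcd([30, 24, 14]) = 2
New gcd = gcd(g_others, new_val) = gcd(2, 88) = 2

Answer: 2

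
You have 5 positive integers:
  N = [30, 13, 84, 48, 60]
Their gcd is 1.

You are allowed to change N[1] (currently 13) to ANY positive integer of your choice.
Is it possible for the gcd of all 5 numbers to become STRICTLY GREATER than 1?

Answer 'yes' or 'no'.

Current gcd = 1
gcd of all OTHER numbers (without N[1]=13): gcd([30, 84, 48, 60]) = 6
The new gcd after any change is gcd(6, new_value).
This can be at most 6.
Since 6 > old gcd 1, the gcd CAN increase (e.g., set N[1] = 6).

Answer: yes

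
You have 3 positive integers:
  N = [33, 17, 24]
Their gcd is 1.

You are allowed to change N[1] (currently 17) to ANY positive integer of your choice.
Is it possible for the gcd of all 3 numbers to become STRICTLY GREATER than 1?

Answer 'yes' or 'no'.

Current gcd = 1
gcd of all OTHER numbers (without N[1]=17): gcd([33, 24]) = 3
The new gcd after any change is gcd(3, new_value).
This can be at most 3.
Since 3 > old gcd 1, the gcd CAN increase (e.g., set N[1] = 3).

Answer: yes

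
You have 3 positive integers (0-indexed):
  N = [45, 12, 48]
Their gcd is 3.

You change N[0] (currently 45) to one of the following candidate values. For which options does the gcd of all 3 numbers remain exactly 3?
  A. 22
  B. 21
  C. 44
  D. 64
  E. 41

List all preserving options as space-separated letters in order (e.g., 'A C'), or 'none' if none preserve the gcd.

Answer: B

Derivation:
Old gcd = 3; gcd of others (without N[0]) = 12
New gcd for candidate v: gcd(12, v). Preserves old gcd iff gcd(12, v) = 3.
  Option A: v=22, gcd(12,22)=2 -> changes
  Option B: v=21, gcd(12,21)=3 -> preserves
  Option C: v=44, gcd(12,44)=4 -> changes
  Option D: v=64, gcd(12,64)=4 -> changes
  Option E: v=41, gcd(12,41)=1 -> changes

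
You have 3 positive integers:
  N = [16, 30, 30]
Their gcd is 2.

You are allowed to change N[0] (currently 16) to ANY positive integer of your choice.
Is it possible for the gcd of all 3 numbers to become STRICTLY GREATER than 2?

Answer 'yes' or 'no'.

Answer: yes

Derivation:
Current gcd = 2
gcd of all OTHER numbers (without N[0]=16): gcd([30, 30]) = 30
The new gcd after any change is gcd(30, new_value).
This can be at most 30.
Since 30 > old gcd 2, the gcd CAN increase (e.g., set N[0] = 30).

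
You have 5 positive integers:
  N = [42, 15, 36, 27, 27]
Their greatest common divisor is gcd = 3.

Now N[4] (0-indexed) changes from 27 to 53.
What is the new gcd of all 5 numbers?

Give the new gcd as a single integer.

Numbers: [42, 15, 36, 27, 27], gcd = 3
Change: index 4, 27 -> 53
gcd of the OTHER numbers (without index 4): gcd([42, 15, 36, 27]) = 3
New gcd = gcd(g_others, new_val) = gcd(3, 53) = 1

Answer: 1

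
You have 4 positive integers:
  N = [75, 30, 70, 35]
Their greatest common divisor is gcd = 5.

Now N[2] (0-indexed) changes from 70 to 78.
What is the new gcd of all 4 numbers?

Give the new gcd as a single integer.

Numbers: [75, 30, 70, 35], gcd = 5
Change: index 2, 70 -> 78
gcd of the OTHER numbers (without index 2): gcd([75, 30, 35]) = 5
New gcd = gcd(g_others, new_val) = gcd(5, 78) = 1

Answer: 1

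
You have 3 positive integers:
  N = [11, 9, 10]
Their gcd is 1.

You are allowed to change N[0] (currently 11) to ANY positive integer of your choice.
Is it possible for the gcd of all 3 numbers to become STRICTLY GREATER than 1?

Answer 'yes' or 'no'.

Current gcd = 1
gcd of all OTHER numbers (without N[0]=11): gcd([9, 10]) = 1
The new gcd after any change is gcd(1, new_value).
This can be at most 1.
Since 1 = old gcd 1, the gcd can only stay the same or decrease.

Answer: no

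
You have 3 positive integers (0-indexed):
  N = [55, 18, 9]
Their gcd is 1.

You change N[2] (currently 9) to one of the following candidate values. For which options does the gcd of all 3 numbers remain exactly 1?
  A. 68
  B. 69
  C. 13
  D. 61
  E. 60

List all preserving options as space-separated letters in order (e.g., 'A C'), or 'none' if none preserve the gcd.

Old gcd = 1; gcd of others (without N[2]) = 1
New gcd for candidate v: gcd(1, v). Preserves old gcd iff gcd(1, v) = 1.
  Option A: v=68, gcd(1,68)=1 -> preserves
  Option B: v=69, gcd(1,69)=1 -> preserves
  Option C: v=13, gcd(1,13)=1 -> preserves
  Option D: v=61, gcd(1,61)=1 -> preserves
  Option E: v=60, gcd(1,60)=1 -> preserves

Answer: A B C D E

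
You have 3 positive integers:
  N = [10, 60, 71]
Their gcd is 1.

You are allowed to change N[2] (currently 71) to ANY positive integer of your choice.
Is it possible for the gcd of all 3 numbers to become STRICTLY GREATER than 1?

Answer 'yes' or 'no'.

Answer: yes

Derivation:
Current gcd = 1
gcd of all OTHER numbers (without N[2]=71): gcd([10, 60]) = 10
The new gcd after any change is gcd(10, new_value).
This can be at most 10.
Since 10 > old gcd 1, the gcd CAN increase (e.g., set N[2] = 10).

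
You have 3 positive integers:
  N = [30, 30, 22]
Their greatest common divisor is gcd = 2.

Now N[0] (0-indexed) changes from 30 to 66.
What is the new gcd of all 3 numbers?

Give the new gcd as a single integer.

Answer: 2

Derivation:
Numbers: [30, 30, 22], gcd = 2
Change: index 0, 30 -> 66
gcd of the OTHER numbers (without index 0): gcd([30, 22]) = 2
New gcd = gcd(g_others, new_val) = gcd(2, 66) = 2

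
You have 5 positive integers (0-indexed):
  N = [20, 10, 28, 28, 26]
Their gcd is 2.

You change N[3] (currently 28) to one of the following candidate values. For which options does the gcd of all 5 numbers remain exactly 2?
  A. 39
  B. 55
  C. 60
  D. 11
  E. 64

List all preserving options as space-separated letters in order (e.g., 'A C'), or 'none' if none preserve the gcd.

Answer: C E

Derivation:
Old gcd = 2; gcd of others (without N[3]) = 2
New gcd for candidate v: gcd(2, v). Preserves old gcd iff gcd(2, v) = 2.
  Option A: v=39, gcd(2,39)=1 -> changes
  Option B: v=55, gcd(2,55)=1 -> changes
  Option C: v=60, gcd(2,60)=2 -> preserves
  Option D: v=11, gcd(2,11)=1 -> changes
  Option E: v=64, gcd(2,64)=2 -> preserves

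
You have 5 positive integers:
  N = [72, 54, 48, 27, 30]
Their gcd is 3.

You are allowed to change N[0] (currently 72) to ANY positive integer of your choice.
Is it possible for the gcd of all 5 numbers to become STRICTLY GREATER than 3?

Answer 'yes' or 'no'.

Answer: no

Derivation:
Current gcd = 3
gcd of all OTHER numbers (without N[0]=72): gcd([54, 48, 27, 30]) = 3
The new gcd after any change is gcd(3, new_value).
This can be at most 3.
Since 3 = old gcd 3, the gcd can only stay the same or decrease.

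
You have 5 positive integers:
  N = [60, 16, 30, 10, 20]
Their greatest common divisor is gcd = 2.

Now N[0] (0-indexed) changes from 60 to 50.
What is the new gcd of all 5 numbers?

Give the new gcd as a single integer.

Numbers: [60, 16, 30, 10, 20], gcd = 2
Change: index 0, 60 -> 50
gcd of the OTHER numbers (without index 0): gcd([16, 30, 10, 20]) = 2
New gcd = gcd(g_others, new_val) = gcd(2, 50) = 2

Answer: 2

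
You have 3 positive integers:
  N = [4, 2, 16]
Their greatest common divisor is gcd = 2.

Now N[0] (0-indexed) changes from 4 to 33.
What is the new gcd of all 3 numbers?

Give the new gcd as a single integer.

Numbers: [4, 2, 16], gcd = 2
Change: index 0, 4 -> 33
gcd of the OTHER numbers (without index 0): gcd([2, 16]) = 2
New gcd = gcd(g_others, new_val) = gcd(2, 33) = 1

Answer: 1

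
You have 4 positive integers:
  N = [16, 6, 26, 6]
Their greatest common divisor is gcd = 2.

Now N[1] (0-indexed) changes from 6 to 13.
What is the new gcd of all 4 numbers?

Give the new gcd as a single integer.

Numbers: [16, 6, 26, 6], gcd = 2
Change: index 1, 6 -> 13
gcd of the OTHER numbers (without index 1): gcd([16, 26, 6]) = 2
New gcd = gcd(g_others, new_val) = gcd(2, 13) = 1

Answer: 1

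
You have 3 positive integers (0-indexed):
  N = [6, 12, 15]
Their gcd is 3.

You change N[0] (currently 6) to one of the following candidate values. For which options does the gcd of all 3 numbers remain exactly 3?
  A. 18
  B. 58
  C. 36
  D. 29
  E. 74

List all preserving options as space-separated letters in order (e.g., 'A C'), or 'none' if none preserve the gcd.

Old gcd = 3; gcd of others (without N[0]) = 3
New gcd for candidate v: gcd(3, v). Preserves old gcd iff gcd(3, v) = 3.
  Option A: v=18, gcd(3,18)=3 -> preserves
  Option B: v=58, gcd(3,58)=1 -> changes
  Option C: v=36, gcd(3,36)=3 -> preserves
  Option D: v=29, gcd(3,29)=1 -> changes
  Option E: v=74, gcd(3,74)=1 -> changes

Answer: A C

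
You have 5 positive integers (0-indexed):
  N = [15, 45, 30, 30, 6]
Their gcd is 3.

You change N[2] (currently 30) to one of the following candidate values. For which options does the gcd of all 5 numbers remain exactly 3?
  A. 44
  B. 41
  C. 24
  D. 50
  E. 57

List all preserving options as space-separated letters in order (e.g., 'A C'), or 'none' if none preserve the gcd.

Answer: C E

Derivation:
Old gcd = 3; gcd of others (without N[2]) = 3
New gcd for candidate v: gcd(3, v). Preserves old gcd iff gcd(3, v) = 3.
  Option A: v=44, gcd(3,44)=1 -> changes
  Option B: v=41, gcd(3,41)=1 -> changes
  Option C: v=24, gcd(3,24)=3 -> preserves
  Option D: v=50, gcd(3,50)=1 -> changes
  Option E: v=57, gcd(3,57)=3 -> preserves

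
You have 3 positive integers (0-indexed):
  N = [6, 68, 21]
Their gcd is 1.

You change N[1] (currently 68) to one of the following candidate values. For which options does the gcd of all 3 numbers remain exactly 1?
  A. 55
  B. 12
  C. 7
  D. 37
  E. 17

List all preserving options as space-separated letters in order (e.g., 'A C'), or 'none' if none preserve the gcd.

Answer: A C D E

Derivation:
Old gcd = 1; gcd of others (without N[1]) = 3
New gcd for candidate v: gcd(3, v). Preserves old gcd iff gcd(3, v) = 1.
  Option A: v=55, gcd(3,55)=1 -> preserves
  Option B: v=12, gcd(3,12)=3 -> changes
  Option C: v=7, gcd(3,7)=1 -> preserves
  Option D: v=37, gcd(3,37)=1 -> preserves
  Option E: v=17, gcd(3,17)=1 -> preserves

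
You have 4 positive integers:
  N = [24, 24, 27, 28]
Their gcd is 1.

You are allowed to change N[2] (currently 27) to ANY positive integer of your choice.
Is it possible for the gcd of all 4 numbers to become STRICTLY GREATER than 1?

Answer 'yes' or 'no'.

Current gcd = 1
gcd of all OTHER numbers (without N[2]=27): gcd([24, 24, 28]) = 4
The new gcd after any change is gcd(4, new_value).
This can be at most 4.
Since 4 > old gcd 1, the gcd CAN increase (e.g., set N[2] = 4).

Answer: yes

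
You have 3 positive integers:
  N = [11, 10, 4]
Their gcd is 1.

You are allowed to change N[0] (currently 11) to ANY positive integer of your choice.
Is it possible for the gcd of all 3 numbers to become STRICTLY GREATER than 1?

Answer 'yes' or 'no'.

Answer: yes

Derivation:
Current gcd = 1
gcd of all OTHER numbers (without N[0]=11): gcd([10, 4]) = 2
The new gcd after any change is gcd(2, new_value).
This can be at most 2.
Since 2 > old gcd 1, the gcd CAN increase (e.g., set N[0] = 2).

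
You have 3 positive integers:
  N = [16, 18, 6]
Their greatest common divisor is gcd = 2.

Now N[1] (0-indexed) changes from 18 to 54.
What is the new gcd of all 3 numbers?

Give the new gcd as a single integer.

Numbers: [16, 18, 6], gcd = 2
Change: index 1, 18 -> 54
gcd of the OTHER numbers (without index 1): gcd([16, 6]) = 2
New gcd = gcd(g_others, new_val) = gcd(2, 54) = 2

Answer: 2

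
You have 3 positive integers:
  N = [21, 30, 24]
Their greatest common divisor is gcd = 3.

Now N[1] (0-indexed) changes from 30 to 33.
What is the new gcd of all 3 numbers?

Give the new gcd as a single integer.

Answer: 3

Derivation:
Numbers: [21, 30, 24], gcd = 3
Change: index 1, 30 -> 33
gcd of the OTHER numbers (without index 1): gcd([21, 24]) = 3
New gcd = gcd(g_others, new_val) = gcd(3, 33) = 3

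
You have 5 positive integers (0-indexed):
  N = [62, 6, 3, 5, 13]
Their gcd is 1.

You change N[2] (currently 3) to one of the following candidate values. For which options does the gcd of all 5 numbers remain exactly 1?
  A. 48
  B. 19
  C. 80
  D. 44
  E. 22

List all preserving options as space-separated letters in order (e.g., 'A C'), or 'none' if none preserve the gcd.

Old gcd = 1; gcd of others (without N[2]) = 1
New gcd for candidate v: gcd(1, v). Preserves old gcd iff gcd(1, v) = 1.
  Option A: v=48, gcd(1,48)=1 -> preserves
  Option B: v=19, gcd(1,19)=1 -> preserves
  Option C: v=80, gcd(1,80)=1 -> preserves
  Option D: v=44, gcd(1,44)=1 -> preserves
  Option E: v=22, gcd(1,22)=1 -> preserves

Answer: A B C D E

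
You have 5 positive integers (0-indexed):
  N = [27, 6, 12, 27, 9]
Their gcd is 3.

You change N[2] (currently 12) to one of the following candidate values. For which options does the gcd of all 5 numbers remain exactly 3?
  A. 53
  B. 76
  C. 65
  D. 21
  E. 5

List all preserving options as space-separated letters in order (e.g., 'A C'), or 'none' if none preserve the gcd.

Old gcd = 3; gcd of others (without N[2]) = 3
New gcd for candidate v: gcd(3, v). Preserves old gcd iff gcd(3, v) = 3.
  Option A: v=53, gcd(3,53)=1 -> changes
  Option B: v=76, gcd(3,76)=1 -> changes
  Option C: v=65, gcd(3,65)=1 -> changes
  Option D: v=21, gcd(3,21)=3 -> preserves
  Option E: v=5, gcd(3,5)=1 -> changes

Answer: D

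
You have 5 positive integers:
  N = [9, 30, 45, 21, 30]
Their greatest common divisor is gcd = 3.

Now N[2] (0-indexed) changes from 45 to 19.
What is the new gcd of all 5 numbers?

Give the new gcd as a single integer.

Numbers: [9, 30, 45, 21, 30], gcd = 3
Change: index 2, 45 -> 19
gcd of the OTHER numbers (without index 2): gcd([9, 30, 21, 30]) = 3
New gcd = gcd(g_others, new_val) = gcd(3, 19) = 1

Answer: 1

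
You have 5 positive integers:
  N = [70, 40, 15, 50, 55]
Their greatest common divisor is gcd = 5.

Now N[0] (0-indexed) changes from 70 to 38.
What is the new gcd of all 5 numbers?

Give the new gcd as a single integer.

Numbers: [70, 40, 15, 50, 55], gcd = 5
Change: index 0, 70 -> 38
gcd of the OTHER numbers (without index 0): gcd([40, 15, 50, 55]) = 5
New gcd = gcd(g_others, new_val) = gcd(5, 38) = 1

Answer: 1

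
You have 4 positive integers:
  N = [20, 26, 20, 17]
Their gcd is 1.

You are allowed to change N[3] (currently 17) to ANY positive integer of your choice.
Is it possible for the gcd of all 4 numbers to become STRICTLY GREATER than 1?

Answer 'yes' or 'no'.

Current gcd = 1
gcd of all OTHER numbers (without N[3]=17): gcd([20, 26, 20]) = 2
The new gcd after any change is gcd(2, new_value).
This can be at most 2.
Since 2 > old gcd 1, the gcd CAN increase (e.g., set N[3] = 2).

Answer: yes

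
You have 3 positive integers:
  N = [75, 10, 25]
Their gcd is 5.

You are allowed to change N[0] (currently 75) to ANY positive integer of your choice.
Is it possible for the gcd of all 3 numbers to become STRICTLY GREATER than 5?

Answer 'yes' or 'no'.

Answer: no

Derivation:
Current gcd = 5
gcd of all OTHER numbers (without N[0]=75): gcd([10, 25]) = 5
The new gcd after any change is gcd(5, new_value).
This can be at most 5.
Since 5 = old gcd 5, the gcd can only stay the same or decrease.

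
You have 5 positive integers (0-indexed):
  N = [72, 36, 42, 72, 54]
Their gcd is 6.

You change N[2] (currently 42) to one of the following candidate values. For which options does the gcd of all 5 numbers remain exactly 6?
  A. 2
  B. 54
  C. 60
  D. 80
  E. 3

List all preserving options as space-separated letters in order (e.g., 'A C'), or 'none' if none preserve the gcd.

Old gcd = 6; gcd of others (without N[2]) = 18
New gcd for candidate v: gcd(18, v). Preserves old gcd iff gcd(18, v) = 6.
  Option A: v=2, gcd(18,2)=2 -> changes
  Option B: v=54, gcd(18,54)=18 -> changes
  Option C: v=60, gcd(18,60)=6 -> preserves
  Option D: v=80, gcd(18,80)=2 -> changes
  Option E: v=3, gcd(18,3)=3 -> changes

Answer: C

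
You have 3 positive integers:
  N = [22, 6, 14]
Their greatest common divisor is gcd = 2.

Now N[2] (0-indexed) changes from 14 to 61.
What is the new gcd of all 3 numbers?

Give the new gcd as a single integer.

Numbers: [22, 6, 14], gcd = 2
Change: index 2, 14 -> 61
gcd of the OTHER numbers (without index 2): gcd([22, 6]) = 2
New gcd = gcd(g_others, new_val) = gcd(2, 61) = 1

Answer: 1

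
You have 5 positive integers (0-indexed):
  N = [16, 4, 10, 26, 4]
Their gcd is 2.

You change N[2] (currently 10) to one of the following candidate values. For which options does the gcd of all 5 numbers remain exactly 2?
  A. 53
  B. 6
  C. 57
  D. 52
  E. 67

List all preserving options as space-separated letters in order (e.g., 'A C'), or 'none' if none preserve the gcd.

Answer: B D

Derivation:
Old gcd = 2; gcd of others (without N[2]) = 2
New gcd for candidate v: gcd(2, v). Preserves old gcd iff gcd(2, v) = 2.
  Option A: v=53, gcd(2,53)=1 -> changes
  Option B: v=6, gcd(2,6)=2 -> preserves
  Option C: v=57, gcd(2,57)=1 -> changes
  Option D: v=52, gcd(2,52)=2 -> preserves
  Option E: v=67, gcd(2,67)=1 -> changes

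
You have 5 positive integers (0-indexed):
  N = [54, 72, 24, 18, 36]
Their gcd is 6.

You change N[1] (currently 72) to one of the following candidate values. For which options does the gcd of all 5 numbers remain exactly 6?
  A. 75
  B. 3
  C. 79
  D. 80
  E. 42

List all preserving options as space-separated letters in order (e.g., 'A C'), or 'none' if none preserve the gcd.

Old gcd = 6; gcd of others (without N[1]) = 6
New gcd for candidate v: gcd(6, v). Preserves old gcd iff gcd(6, v) = 6.
  Option A: v=75, gcd(6,75)=3 -> changes
  Option B: v=3, gcd(6,3)=3 -> changes
  Option C: v=79, gcd(6,79)=1 -> changes
  Option D: v=80, gcd(6,80)=2 -> changes
  Option E: v=42, gcd(6,42)=6 -> preserves

Answer: E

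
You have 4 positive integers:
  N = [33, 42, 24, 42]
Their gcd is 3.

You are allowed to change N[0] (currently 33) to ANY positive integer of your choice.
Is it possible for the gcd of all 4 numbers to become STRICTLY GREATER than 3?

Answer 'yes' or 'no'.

Answer: yes

Derivation:
Current gcd = 3
gcd of all OTHER numbers (without N[0]=33): gcd([42, 24, 42]) = 6
The new gcd after any change is gcd(6, new_value).
This can be at most 6.
Since 6 > old gcd 3, the gcd CAN increase (e.g., set N[0] = 6).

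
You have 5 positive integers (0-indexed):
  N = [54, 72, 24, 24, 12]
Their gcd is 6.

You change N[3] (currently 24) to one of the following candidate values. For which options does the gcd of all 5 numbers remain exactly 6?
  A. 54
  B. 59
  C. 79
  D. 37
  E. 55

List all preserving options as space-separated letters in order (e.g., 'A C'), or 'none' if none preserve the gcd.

Old gcd = 6; gcd of others (without N[3]) = 6
New gcd for candidate v: gcd(6, v). Preserves old gcd iff gcd(6, v) = 6.
  Option A: v=54, gcd(6,54)=6 -> preserves
  Option B: v=59, gcd(6,59)=1 -> changes
  Option C: v=79, gcd(6,79)=1 -> changes
  Option D: v=37, gcd(6,37)=1 -> changes
  Option E: v=55, gcd(6,55)=1 -> changes

Answer: A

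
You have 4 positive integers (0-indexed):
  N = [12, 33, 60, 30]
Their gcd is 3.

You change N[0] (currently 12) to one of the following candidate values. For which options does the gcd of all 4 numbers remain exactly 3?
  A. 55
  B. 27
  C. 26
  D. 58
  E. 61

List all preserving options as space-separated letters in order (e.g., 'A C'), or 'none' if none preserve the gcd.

Answer: B

Derivation:
Old gcd = 3; gcd of others (without N[0]) = 3
New gcd for candidate v: gcd(3, v). Preserves old gcd iff gcd(3, v) = 3.
  Option A: v=55, gcd(3,55)=1 -> changes
  Option B: v=27, gcd(3,27)=3 -> preserves
  Option C: v=26, gcd(3,26)=1 -> changes
  Option D: v=58, gcd(3,58)=1 -> changes
  Option E: v=61, gcd(3,61)=1 -> changes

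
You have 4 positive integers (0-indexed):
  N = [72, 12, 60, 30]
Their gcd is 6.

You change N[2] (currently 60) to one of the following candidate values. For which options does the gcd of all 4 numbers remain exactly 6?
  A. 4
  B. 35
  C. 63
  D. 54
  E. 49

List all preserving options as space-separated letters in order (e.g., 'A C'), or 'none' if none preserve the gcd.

Old gcd = 6; gcd of others (without N[2]) = 6
New gcd for candidate v: gcd(6, v). Preserves old gcd iff gcd(6, v) = 6.
  Option A: v=4, gcd(6,4)=2 -> changes
  Option B: v=35, gcd(6,35)=1 -> changes
  Option C: v=63, gcd(6,63)=3 -> changes
  Option D: v=54, gcd(6,54)=6 -> preserves
  Option E: v=49, gcd(6,49)=1 -> changes

Answer: D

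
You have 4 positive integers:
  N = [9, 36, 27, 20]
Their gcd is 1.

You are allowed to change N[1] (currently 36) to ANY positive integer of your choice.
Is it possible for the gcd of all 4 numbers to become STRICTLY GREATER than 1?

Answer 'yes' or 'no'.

Answer: no

Derivation:
Current gcd = 1
gcd of all OTHER numbers (without N[1]=36): gcd([9, 27, 20]) = 1
The new gcd after any change is gcd(1, new_value).
This can be at most 1.
Since 1 = old gcd 1, the gcd can only stay the same or decrease.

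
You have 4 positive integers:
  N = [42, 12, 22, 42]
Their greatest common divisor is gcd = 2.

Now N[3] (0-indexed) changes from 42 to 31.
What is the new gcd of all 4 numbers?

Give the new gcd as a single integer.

Numbers: [42, 12, 22, 42], gcd = 2
Change: index 3, 42 -> 31
gcd of the OTHER numbers (without index 3): gcd([42, 12, 22]) = 2
New gcd = gcd(g_others, new_val) = gcd(2, 31) = 1

Answer: 1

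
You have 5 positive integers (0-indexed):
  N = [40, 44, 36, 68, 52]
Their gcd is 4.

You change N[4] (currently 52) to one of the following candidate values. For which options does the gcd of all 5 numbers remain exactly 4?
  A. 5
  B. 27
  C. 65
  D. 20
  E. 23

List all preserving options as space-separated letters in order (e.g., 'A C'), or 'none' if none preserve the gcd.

Old gcd = 4; gcd of others (without N[4]) = 4
New gcd for candidate v: gcd(4, v). Preserves old gcd iff gcd(4, v) = 4.
  Option A: v=5, gcd(4,5)=1 -> changes
  Option B: v=27, gcd(4,27)=1 -> changes
  Option C: v=65, gcd(4,65)=1 -> changes
  Option D: v=20, gcd(4,20)=4 -> preserves
  Option E: v=23, gcd(4,23)=1 -> changes

Answer: D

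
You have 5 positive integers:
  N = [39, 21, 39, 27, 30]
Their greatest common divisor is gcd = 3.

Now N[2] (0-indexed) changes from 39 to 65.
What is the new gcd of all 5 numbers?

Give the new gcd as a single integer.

Numbers: [39, 21, 39, 27, 30], gcd = 3
Change: index 2, 39 -> 65
gcd of the OTHER numbers (without index 2): gcd([39, 21, 27, 30]) = 3
New gcd = gcd(g_others, new_val) = gcd(3, 65) = 1

Answer: 1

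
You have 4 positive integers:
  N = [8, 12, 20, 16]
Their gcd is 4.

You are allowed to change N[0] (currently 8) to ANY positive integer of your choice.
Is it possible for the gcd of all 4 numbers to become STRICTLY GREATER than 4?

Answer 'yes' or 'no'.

Current gcd = 4
gcd of all OTHER numbers (without N[0]=8): gcd([12, 20, 16]) = 4
The new gcd after any change is gcd(4, new_value).
This can be at most 4.
Since 4 = old gcd 4, the gcd can only stay the same or decrease.

Answer: no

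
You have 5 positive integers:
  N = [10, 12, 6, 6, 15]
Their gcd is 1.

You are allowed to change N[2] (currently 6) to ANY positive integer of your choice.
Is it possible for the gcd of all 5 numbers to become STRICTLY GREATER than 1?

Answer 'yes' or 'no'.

Answer: no

Derivation:
Current gcd = 1
gcd of all OTHER numbers (without N[2]=6): gcd([10, 12, 6, 15]) = 1
The new gcd after any change is gcd(1, new_value).
This can be at most 1.
Since 1 = old gcd 1, the gcd can only stay the same or decrease.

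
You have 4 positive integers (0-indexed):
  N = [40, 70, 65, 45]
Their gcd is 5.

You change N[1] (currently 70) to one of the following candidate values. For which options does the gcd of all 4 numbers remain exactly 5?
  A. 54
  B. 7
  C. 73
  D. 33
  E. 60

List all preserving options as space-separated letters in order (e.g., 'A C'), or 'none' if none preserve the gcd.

Answer: E

Derivation:
Old gcd = 5; gcd of others (without N[1]) = 5
New gcd for candidate v: gcd(5, v). Preserves old gcd iff gcd(5, v) = 5.
  Option A: v=54, gcd(5,54)=1 -> changes
  Option B: v=7, gcd(5,7)=1 -> changes
  Option C: v=73, gcd(5,73)=1 -> changes
  Option D: v=33, gcd(5,33)=1 -> changes
  Option E: v=60, gcd(5,60)=5 -> preserves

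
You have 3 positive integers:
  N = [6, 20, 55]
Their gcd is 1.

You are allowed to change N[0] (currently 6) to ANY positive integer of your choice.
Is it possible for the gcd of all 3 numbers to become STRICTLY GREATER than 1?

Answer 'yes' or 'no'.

Current gcd = 1
gcd of all OTHER numbers (without N[0]=6): gcd([20, 55]) = 5
The new gcd after any change is gcd(5, new_value).
This can be at most 5.
Since 5 > old gcd 1, the gcd CAN increase (e.g., set N[0] = 5).

Answer: yes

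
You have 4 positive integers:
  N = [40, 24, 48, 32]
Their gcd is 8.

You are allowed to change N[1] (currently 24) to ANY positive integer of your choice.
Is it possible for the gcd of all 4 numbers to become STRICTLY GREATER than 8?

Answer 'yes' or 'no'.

Current gcd = 8
gcd of all OTHER numbers (without N[1]=24): gcd([40, 48, 32]) = 8
The new gcd after any change is gcd(8, new_value).
This can be at most 8.
Since 8 = old gcd 8, the gcd can only stay the same or decrease.

Answer: no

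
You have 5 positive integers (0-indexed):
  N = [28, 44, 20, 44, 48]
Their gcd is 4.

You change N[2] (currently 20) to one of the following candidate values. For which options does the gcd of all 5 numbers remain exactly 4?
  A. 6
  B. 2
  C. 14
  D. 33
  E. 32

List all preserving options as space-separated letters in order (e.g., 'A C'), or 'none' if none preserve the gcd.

Old gcd = 4; gcd of others (without N[2]) = 4
New gcd for candidate v: gcd(4, v). Preserves old gcd iff gcd(4, v) = 4.
  Option A: v=6, gcd(4,6)=2 -> changes
  Option B: v=2, gcd(4,2)=2 -> changes
  Option C: v=14, gcd(4,14)=2 -> changes
  Option D: v=33, gcd(4,33)=1 -> changes
  Option E: v=32, gcd(4,32)=4 -> preserves

Answer: E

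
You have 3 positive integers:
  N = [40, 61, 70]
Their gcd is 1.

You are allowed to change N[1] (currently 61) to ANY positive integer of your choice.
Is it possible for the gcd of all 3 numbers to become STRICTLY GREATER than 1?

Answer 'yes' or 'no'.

Current gcd = 1
gcd of all OTHER numbers (without N[1]=61): gcd([40, 70]) = 10
The new gcd after any change is gcd(10, new_value).
This can be at most 10.
Since 10 > old gcd 1, the gcd CAN increase (e.g., set N[1] = 10).

Answer: yes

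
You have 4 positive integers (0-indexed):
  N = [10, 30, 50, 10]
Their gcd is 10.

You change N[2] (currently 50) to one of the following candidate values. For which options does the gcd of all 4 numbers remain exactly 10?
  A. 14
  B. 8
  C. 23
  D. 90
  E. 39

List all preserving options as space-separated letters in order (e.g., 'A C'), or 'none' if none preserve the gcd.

Answer: D

Derivation:
Old gcd = 10; gcd of others (without N[2]) = 10
New gcd for candidate v: gcd(10, v). Preserves old gcd iff gcd(10, v) = 10.
  Option A: v=14, gcd(10,14)=2 -> changes
  Option B: v=8, gcd(10,8)=2 -> changes
  Option C: v=23, gcd(10,23)=1 -> changes
  Option D: v=90, gcd(10,90)=10 -> preserves
  Option E: v=39, gcd(10,39)=1 -> changes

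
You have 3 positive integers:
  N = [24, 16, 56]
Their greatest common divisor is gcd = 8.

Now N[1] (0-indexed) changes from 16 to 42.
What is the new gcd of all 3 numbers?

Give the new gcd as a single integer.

Numbers: [24, 16, 56], gcd = 8
Change: index 1, 16 -> 42
gcd of the OTHER numbers (without index 1): gcd([24, 56]) = 8
New gcd = gcd(g_others, new_val) = gcd(8, 42) = 2

Answer: 2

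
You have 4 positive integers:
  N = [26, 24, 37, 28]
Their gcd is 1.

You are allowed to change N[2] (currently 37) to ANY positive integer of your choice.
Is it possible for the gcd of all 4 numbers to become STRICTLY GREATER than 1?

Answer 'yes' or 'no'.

Answer: yes

Derivation:
Current gcd = 1
gcd of all OTHER numbers (without N[2]=37): gcd([26, 24, 28]) = 2
The new gcd after any change is gcd(2, new_value).
This can be at most 2.
Since 2 > old gcd 1, the gcd CAN increase (e.g., set N[2] = 2).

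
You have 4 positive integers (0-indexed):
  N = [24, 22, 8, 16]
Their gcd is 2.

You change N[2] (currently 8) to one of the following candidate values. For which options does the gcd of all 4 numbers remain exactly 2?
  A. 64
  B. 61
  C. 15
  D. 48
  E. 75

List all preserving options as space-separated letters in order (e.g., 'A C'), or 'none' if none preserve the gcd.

Answer: A D

Derivation:
Old gcd = 2; gcd of others (without N[2]) = 2
New gcd for candidate v: gcd(2, v). Preserves old gcd iff gcd(2, v) = 2.
  Option A: v=64, gcd(2,64)=2 -> preserves
  Option B: v=61, gcd(2,61)=1 -> changes
  Option C: v=15, gcd(2,15)=1 -> changes
  Option D: v=48, gcd(2,48)=2 -> preserves
  Option E: v=75, gcd(2,75)=1 -> changes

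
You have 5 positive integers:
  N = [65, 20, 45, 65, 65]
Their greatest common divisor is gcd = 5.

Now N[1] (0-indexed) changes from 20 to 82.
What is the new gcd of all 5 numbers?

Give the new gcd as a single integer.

Numbers: [65, 20, 45, 65, 65], gcd = 5
Change: index 1, 20 -> 82
gcd of the OTHER numbers (without index 1): gcd([65, 45, 65, 65]) = 5
New gcd = gcd(g_others, new_val) = gcd(5, 82) = 1

Answer: 1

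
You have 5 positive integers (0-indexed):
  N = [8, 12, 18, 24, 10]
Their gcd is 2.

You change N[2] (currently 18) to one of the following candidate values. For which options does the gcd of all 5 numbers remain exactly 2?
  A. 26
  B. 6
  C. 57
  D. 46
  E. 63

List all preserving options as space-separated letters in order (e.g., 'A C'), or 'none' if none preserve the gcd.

Answer: A B D

Derivation:
Old gcd = 2; gcd of others (without N[2]) = 2
New gcd for candidate v: gcd(2, v). Preserves old gcd iff gcd(2, v) = 2.
  Option A: v=26, gcd(2,26)=2 -> preserves
  Option B: v=6, gcd(2,6)=2 -> preserves
  Option C: v=57, gcd(2,57)=1 -> changes
  Option D: v=46, gcd(2,46)=2 -> preserves
  Option E: v=63, gcd(2,63)=1 -> changes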